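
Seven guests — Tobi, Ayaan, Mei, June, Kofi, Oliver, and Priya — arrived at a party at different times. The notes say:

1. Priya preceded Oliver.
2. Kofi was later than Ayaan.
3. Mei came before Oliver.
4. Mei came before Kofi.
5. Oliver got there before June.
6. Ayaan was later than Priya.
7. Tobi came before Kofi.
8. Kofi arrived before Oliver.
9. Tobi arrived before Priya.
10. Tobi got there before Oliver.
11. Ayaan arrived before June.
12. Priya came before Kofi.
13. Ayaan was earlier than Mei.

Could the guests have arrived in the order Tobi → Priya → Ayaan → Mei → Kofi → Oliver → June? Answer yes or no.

yes

Check each stated constraint against the proposed order — e.g. Ayaan is ahead of June; Tobi is ahead of Oliver. Every pair is in the required order; nothing is violated.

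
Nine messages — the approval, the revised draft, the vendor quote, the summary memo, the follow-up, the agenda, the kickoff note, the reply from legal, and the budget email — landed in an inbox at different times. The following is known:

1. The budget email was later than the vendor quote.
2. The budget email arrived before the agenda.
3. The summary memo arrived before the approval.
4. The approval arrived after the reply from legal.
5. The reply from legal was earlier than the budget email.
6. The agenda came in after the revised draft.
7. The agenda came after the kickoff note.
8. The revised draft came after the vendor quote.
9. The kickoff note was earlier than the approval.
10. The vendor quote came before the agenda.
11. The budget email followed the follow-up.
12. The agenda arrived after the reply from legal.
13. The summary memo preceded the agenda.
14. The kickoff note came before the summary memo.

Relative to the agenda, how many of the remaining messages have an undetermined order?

1

Forced before the agenda: the budget email, the follow-up, the kickoff note, the reply from legal, the revised draft, the summary memo, and the vendor quote.
That leaves the approval with no forced order relative to the agenda — 1.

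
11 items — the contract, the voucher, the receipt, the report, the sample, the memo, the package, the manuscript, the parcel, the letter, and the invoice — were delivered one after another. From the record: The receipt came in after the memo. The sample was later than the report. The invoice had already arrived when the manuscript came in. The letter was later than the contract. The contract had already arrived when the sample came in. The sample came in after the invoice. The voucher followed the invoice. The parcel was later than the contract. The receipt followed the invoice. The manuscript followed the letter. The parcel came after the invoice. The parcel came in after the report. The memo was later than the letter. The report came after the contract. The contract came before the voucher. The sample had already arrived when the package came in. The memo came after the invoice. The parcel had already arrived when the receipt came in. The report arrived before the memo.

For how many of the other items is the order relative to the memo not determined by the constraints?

5

Forced before the memo: the contract, the invoice, the letter, and the report; forced after the memo: the receipt.
That leaves the manuscript, the package, the parcel, the sample, and the voucher with no forced order relative to the memo — 5.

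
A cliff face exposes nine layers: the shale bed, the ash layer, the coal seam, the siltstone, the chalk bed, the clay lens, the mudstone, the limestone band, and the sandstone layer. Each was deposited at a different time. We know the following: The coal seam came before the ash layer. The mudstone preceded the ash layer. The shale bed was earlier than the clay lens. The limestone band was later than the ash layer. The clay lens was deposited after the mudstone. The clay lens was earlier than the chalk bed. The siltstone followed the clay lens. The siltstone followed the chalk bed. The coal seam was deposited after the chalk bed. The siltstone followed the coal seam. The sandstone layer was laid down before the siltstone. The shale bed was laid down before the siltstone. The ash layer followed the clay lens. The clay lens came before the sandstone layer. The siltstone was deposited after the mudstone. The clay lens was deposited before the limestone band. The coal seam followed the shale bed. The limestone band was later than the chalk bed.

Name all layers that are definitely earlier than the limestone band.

Directly stated before the limestone band: the ash layer, the chalk bed, and the clay lens.
The coal seam reaches the limestone band via the coal seam → the ash layer → the limestone band.
The mudstone reaches the limestone band via the mudstone → the ash layer → the limestone band.
The shale bed reaches the limestone band via the shale bed → the clay lens → the limestone band.

the ash layer, the chalk bed, the clay lens, the coal seam, the mudstone, the shale bed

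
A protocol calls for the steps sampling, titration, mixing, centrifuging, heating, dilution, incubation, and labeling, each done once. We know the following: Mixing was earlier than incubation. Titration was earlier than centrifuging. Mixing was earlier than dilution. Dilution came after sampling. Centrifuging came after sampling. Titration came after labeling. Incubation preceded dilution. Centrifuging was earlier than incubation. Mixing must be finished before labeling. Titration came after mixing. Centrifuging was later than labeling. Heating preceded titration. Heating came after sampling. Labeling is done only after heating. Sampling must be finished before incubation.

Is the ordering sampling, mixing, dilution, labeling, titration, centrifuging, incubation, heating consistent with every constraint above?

no

The constraints require heating before titration, but in the proposed sequence titration appears ahead of heating. That one violation is enough.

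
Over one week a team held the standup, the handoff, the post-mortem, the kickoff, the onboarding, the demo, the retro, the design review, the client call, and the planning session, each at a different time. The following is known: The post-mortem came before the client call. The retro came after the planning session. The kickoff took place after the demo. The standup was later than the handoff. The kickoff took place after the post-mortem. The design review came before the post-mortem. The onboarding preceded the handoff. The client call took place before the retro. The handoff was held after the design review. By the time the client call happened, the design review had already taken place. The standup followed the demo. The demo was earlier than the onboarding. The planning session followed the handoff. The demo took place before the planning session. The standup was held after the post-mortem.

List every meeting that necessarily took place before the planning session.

Directly stated before the planning session: the demo and the handoff.
The design review reaches the planning session via the design review → the handoff → the planning session.
The onboarding reaches the planning session via the onboarding → the handoff → the planning session.
No chain forces the retro (or any of the others) ahead of the planning session.

the demo, the design review, the handoff, the onboarding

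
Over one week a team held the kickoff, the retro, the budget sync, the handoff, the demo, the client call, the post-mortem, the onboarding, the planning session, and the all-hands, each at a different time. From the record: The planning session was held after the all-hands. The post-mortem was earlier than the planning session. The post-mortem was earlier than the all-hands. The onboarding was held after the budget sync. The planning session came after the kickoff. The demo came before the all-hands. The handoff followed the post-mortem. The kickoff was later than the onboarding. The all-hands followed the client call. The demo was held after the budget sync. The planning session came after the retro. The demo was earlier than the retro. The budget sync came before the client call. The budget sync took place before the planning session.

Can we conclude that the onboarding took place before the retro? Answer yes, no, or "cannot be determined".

cannot be determined

No chain of stated constraints runs from the onboarding to the retro, and none runs from the retro to the onboarding either.
So the relative order of the onboarding and the retro is not fixed by the given facts.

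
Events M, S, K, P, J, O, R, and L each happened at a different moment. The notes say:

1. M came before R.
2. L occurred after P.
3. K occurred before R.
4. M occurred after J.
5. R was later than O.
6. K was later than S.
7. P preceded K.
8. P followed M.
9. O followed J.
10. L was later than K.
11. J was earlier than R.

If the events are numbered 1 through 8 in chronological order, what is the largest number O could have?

O must come before R — 1 event forced after it.
Everything else can be placed before O in some valid order, so O can sit as late as position 8 − 1 = 7.

7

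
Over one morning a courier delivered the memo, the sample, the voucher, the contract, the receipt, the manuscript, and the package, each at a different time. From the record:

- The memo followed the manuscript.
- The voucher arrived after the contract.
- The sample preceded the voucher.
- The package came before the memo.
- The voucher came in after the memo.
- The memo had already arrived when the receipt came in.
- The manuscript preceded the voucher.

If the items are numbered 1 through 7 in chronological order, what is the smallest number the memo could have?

3

The manuscript and the package must both come before the memo — 2 forced predecessors.
Nothing else is forced ahead of the memo, so its earliest slot is position 2 + 1 = 3.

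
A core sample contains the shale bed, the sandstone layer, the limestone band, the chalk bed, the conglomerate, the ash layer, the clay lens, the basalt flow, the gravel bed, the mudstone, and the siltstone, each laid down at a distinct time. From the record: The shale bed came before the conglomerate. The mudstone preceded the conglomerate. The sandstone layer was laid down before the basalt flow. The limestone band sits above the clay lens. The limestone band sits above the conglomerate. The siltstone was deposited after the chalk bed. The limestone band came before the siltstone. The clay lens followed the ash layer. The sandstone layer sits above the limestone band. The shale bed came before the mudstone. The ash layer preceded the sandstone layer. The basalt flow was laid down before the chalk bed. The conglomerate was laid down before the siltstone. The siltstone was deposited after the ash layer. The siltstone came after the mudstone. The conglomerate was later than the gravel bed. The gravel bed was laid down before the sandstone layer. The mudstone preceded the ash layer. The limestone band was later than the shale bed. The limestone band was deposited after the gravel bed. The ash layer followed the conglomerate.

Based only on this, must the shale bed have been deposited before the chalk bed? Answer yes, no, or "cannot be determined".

Chain the constraints: the shale bed → the limestone band → the sandstone layer → the basalt flow → the chalk bed. Each link is directly stated, so the shale bed comes before the chalk bed.

yes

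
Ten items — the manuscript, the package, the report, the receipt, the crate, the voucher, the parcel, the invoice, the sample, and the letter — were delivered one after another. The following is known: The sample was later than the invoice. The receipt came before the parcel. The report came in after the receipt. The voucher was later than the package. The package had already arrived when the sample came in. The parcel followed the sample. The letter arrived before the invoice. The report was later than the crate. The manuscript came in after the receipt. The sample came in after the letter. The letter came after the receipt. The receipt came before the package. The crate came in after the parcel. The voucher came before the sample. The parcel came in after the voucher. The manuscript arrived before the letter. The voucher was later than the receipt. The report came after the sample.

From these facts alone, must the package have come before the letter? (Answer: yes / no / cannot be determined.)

No chain of stated constraints runs from the package to the letter, and none runs from the letter to the package either.
So the relative order of the package and the letter is not fixed by the given facts.

cannot be determined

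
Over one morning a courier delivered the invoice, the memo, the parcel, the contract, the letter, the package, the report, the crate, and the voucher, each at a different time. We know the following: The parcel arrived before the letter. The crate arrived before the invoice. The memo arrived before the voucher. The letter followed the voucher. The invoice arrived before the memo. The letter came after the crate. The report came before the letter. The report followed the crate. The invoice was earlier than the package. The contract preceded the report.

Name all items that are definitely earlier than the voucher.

the crate, the invoice, the memo

Directly stated before the voucher: the memo.
The crate reaches the voucher via the crate → the invoice → the memo → the voucher.
The invoice reaches the voucher via the invoice → the memo → the voucher.
No chain forces the parcel (or any of the others) ahead of the voucher.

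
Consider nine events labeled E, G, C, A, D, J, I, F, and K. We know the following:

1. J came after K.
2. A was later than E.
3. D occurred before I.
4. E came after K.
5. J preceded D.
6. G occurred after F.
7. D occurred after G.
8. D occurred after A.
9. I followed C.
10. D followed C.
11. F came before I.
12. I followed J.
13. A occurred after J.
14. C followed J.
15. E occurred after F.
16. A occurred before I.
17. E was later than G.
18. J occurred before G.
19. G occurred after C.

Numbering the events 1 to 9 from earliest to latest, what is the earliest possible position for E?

6

C, F, G, J, and K must all come before E — 5 forced predecessors.
Nothing else is forced ahead of E, so its earliest slot is position 5 + 1 = 6.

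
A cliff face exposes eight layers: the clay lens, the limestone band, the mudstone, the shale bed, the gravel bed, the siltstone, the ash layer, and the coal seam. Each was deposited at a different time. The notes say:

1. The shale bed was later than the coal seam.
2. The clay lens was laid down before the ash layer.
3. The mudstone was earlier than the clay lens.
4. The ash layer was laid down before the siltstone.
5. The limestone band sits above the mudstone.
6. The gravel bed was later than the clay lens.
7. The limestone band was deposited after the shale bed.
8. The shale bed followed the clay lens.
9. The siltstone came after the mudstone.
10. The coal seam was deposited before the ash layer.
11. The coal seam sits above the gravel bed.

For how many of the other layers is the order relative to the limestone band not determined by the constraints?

2

Forced before the limestone band: the clay lens, the coal seam, the gravel bed, the mudstone, and the shale bed.
That leaves the ash layer and the siltstone with no forced order relative to the limestone band — 2.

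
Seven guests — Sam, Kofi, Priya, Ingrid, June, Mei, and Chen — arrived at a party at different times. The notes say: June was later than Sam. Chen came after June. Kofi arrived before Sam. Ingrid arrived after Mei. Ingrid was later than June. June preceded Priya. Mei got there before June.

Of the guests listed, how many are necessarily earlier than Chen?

Directly stated before Chen: June.
Kofi reaches Chen via Kofi → Sam → June → Chen.
Mei reaches Chen via Mei → June → Chen.
Sam reaches Chen via Sam → June → Chen.
No chain forces Priya (or any of the others) ahead of Chen.
That's June, Kofi, Mei, and Sam — 4 in all.

4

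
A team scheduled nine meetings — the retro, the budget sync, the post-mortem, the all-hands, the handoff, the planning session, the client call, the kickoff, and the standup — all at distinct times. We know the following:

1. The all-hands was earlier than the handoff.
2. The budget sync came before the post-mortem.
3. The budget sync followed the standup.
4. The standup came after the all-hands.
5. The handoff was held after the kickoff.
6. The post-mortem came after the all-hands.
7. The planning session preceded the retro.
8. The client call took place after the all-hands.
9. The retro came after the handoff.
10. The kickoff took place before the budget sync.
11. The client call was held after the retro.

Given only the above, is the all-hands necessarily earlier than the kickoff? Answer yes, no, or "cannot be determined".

No chain of stated constraints runs from the all-hands to the kickoff, and none runs from the kickoff to the all-hands either.
So the relative order of the all-hands and the kickoff is not fixed by the given facts.

cannot be determined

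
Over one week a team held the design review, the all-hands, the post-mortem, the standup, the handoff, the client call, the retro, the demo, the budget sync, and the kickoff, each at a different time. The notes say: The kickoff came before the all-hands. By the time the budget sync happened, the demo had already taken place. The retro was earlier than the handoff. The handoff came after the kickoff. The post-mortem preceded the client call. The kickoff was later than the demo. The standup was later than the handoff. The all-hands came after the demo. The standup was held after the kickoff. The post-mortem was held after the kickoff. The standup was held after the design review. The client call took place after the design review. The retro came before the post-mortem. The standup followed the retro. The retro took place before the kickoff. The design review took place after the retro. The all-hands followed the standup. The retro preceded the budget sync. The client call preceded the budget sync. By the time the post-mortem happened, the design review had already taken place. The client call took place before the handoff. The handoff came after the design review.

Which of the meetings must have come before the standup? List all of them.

Directly stated before the standup: the design review, the handoff, the kickoff, and the retro.
The client call reaches the standup via the client call → the handoff → the standup.
The demo reaches the standup via the demo → the kickoff → the standup.
The post-mortem reaches the standup via the post-mortem → the client call → the handoff → the standup.
No chain forces the budget sync (or any of the others) ahead of the standup.

the client call, the demo, the design review, the handoff, the kickoff, the post-mortem, the retro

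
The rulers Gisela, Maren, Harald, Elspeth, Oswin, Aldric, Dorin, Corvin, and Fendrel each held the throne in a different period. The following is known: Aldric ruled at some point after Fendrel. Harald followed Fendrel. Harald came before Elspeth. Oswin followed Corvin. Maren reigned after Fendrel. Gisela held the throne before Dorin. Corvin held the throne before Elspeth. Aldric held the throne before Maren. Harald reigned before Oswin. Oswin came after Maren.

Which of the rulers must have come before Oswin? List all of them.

Aldric, Corvin, Fendrel, Harald, Maren

Directly stated before Oswin: Corvin, Harald, and Maren.
Aldric reaches Oswin via Aldric → Maren → Oswin.
Fendrel reaches Oswin via Fendrel → Maren → Oswin.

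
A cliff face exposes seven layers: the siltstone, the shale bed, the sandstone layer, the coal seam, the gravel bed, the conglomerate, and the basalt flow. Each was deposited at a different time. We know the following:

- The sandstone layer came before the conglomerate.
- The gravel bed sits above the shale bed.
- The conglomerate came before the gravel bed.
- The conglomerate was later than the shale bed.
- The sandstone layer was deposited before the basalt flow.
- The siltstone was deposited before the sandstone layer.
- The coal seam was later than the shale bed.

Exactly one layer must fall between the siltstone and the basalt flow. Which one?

Tracing the constraints gives the siltstone → the sandstone layer → the basalt flow, so the sandstone layer sits after the siltstone and before the basalt flow.
No other layer is forced both after the siltstone and before the basalt flow.

the sandstone layer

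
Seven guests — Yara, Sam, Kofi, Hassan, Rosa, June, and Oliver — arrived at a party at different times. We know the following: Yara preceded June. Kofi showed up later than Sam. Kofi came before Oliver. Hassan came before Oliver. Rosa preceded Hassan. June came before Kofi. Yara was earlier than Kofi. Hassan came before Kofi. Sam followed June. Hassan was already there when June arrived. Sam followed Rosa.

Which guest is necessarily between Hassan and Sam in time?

June

Tracing the constraints gives Hassan → June → Sam, so June sits after Hassan and before Sam.
No other guest is forced both after Hassan and before Sam.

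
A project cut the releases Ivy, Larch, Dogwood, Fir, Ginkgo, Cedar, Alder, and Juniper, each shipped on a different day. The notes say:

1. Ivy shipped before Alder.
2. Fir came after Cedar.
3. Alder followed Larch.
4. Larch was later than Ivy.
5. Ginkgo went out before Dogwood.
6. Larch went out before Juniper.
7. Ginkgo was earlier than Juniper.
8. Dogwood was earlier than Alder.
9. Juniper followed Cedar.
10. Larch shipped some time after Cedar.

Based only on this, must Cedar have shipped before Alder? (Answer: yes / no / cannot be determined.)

yes

Chain the constraints: Cedar → Larch → Alder. Each link is directly stated, so Cedar comes before Alder.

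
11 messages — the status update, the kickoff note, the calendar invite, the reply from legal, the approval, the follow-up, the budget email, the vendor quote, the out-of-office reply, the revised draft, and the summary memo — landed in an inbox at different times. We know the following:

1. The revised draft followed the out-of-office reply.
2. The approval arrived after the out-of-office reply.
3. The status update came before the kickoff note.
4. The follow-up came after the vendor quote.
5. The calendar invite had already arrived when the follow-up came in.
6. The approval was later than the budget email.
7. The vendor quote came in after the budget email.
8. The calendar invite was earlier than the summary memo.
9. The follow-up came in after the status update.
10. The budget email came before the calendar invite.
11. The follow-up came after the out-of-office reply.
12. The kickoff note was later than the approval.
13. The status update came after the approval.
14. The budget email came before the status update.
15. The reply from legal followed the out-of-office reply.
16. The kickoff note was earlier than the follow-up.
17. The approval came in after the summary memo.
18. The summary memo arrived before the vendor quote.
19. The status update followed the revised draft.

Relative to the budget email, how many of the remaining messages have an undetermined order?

Forced after the budget email: the approval, the calendar invite, the follow-up, the kickoff note, the status update, the summary memo, and the vendor quote.
That leaves the out-of-office reply, the reply from legal, and the revised draft with no forced order relative to the budget email — 3.

3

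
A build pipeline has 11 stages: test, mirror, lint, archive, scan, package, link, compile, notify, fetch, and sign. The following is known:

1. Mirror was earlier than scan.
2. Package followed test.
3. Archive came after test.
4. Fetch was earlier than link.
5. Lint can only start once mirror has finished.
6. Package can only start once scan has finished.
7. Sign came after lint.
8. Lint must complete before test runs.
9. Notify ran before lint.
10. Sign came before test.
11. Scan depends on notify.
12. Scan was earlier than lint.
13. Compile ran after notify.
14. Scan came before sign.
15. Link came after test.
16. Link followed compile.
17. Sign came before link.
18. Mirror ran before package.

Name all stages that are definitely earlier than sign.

lint, mirror, notify, scan

Directly stated before sign: lint and scan.
Mirror reaches sign via mirror → scan → sign.
Notify reaches sign via notify → scan → sign.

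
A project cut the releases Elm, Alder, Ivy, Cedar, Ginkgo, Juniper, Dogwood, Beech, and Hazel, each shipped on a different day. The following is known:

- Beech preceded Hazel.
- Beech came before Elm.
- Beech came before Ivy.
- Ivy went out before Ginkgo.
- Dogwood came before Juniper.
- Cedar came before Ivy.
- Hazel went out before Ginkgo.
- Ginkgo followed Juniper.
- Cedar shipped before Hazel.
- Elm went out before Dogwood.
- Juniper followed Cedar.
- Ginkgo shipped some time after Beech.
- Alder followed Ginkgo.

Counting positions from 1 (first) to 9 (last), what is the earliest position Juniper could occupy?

5

Beech, Cedar, Dogwood, and Elm must all come before Juniper — 4 forced predecessors.
Nothing else is forced ahead of Juniper, so its earliest slot is position 4 + 1 = 5.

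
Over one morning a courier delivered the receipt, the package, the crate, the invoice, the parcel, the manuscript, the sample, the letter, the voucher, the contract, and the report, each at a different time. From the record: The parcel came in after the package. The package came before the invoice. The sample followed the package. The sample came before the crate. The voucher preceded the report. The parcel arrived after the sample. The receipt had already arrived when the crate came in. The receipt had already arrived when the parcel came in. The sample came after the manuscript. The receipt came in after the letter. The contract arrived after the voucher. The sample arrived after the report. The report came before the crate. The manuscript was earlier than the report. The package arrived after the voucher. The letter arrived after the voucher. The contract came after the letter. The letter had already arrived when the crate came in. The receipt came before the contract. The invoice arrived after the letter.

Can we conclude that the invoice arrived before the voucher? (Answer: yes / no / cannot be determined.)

Tracing the constraints gives the voucher → the package → the invoice, so the voucher must come before the invoice.
That means the invoice cannot be before the voucher.

no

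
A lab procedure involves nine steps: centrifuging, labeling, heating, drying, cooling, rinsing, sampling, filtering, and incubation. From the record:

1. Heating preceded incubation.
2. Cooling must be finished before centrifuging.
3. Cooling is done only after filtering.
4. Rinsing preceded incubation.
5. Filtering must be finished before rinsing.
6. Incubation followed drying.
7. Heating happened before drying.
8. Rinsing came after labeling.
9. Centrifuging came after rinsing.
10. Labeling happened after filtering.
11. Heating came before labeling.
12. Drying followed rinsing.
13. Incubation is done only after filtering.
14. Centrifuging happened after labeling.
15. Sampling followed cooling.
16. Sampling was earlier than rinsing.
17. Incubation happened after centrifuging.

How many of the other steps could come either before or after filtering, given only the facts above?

Forced after filtering: centrifuging, cooling, drying, incubation, labeling, rinsing, and sampling.
That leaves heating with no forced order relative to filtering — 1.

1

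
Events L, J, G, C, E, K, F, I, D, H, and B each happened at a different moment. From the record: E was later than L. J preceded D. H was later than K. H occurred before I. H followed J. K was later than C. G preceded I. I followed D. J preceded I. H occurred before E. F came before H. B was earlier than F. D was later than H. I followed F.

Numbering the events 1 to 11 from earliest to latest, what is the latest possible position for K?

K must come before D, E, H, and I — 4 events forced after it.
Everything else can be placed before K in some valid order, so K can sit as late as position 11 − 4 = 7.

7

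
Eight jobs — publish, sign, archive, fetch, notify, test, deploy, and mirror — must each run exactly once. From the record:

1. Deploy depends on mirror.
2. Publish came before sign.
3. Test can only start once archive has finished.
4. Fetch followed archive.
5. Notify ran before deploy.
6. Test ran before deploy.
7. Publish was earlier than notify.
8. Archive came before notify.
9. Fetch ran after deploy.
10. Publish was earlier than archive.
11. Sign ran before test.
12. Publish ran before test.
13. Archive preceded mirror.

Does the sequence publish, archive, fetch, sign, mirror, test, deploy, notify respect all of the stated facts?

no

The constraints require deploy before fetch, but in the proposed sequence fetch appears ahead of deploy. That one violation is enough.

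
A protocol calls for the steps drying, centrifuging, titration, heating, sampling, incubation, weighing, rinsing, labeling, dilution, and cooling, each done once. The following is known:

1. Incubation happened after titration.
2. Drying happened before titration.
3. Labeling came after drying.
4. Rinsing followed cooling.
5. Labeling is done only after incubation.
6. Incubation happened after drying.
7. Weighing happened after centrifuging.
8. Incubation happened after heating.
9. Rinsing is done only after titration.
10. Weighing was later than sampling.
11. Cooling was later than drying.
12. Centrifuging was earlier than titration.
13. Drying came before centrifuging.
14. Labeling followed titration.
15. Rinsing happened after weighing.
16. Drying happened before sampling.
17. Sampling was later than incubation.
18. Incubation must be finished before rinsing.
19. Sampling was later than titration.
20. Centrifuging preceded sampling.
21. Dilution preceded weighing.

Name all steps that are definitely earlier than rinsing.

Directly stated before rinsing: cooling, incubation, titration, and weighing.
Centrifuging reaches rinsing via centrifuging → weighing → rinsing.
Dilution reaches rinsing via dilution → weighing → rinsing.
Drying reaches rinsing via drying → cooling → rinsing.
Likewise heating and sampling each reach rinsing by chaining the stated constraints.

centrifuging, cooling, dilution, drying, heating, incubation, sampling, titration, weighing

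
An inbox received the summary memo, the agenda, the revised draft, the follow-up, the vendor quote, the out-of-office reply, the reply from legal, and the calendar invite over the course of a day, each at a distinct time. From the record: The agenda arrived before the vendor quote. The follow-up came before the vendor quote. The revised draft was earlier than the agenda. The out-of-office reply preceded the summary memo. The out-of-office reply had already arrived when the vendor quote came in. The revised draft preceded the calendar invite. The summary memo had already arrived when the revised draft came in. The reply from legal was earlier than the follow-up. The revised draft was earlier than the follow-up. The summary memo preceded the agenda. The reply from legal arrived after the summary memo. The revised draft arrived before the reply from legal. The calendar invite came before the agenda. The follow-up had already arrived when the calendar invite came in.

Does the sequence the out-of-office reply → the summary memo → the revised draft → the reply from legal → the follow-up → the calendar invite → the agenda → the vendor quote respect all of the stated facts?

yes

Check each stated constraint against the proposed order — e.g. the summary memo is ahead of the agenda; the out-of-office reply is ahead of the vendor quote. Every pair is in the required order; nothing is violated.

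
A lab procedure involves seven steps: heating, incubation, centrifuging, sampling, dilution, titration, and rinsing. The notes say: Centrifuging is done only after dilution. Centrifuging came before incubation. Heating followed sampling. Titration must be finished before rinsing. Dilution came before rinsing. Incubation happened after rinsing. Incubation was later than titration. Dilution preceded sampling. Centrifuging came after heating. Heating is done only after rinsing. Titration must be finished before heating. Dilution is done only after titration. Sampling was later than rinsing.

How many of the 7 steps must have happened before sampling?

Directly stated before sampling: dilution and rinsing.
Titration reaches sampling via titration → dilution → sampling.
No chain forces incubation (or any of the others) ahead of sampling.
That's dilution, rinsing, and titration — 3 in all.

3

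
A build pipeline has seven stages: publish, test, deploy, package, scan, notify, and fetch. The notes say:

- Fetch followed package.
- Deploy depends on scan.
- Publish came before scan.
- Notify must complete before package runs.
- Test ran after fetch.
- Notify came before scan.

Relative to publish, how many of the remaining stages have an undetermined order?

4

Forced after publish: deploy and scan.
That leaves fetch, notify, package, and test with no forced order relative to publish — 4.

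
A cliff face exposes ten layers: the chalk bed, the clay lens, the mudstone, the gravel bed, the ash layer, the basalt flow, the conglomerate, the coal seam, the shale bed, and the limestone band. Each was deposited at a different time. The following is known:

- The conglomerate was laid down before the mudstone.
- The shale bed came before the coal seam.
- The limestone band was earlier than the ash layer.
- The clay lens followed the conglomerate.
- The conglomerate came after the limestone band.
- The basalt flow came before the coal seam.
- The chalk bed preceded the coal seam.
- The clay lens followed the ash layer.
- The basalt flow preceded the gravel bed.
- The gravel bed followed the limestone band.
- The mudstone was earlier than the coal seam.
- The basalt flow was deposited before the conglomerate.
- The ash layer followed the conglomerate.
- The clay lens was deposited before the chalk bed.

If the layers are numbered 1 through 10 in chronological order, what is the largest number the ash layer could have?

7

The ash layer must come before the chalk bed, the clay lens, and the coal seam — 3 layers forced after it.
Everything else can be placed before the ash layer in some valid order, so the ash layer can sit as late as position 10 − 3 = 7.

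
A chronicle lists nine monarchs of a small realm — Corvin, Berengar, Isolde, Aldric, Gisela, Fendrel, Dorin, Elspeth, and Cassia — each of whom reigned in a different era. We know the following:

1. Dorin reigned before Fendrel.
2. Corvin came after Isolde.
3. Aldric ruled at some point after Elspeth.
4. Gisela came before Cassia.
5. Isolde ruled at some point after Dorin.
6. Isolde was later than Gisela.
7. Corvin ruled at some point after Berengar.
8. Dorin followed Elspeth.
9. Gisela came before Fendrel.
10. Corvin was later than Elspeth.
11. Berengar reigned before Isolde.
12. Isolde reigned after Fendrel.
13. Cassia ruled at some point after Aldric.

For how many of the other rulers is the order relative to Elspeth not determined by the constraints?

2

Forced after Elspeth: Aldric, Cassia, Corvin, Dorin, Fendrel, and Isolde.
That leaves Berengar and Gisela with no forced order relative to Elspeth — 2.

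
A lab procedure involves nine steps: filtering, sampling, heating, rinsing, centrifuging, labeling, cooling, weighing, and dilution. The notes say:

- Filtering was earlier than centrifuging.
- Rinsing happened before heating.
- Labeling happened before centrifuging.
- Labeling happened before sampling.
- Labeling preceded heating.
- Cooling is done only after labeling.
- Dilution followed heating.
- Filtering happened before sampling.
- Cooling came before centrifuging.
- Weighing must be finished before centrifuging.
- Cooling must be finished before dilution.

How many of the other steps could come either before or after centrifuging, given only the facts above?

Forced before centrifuging: cooling, filtering, labeling, and weighing.
That leaves dilution, heating, rinsing, and sampling with no forced order relative to centrifuging — 4.

4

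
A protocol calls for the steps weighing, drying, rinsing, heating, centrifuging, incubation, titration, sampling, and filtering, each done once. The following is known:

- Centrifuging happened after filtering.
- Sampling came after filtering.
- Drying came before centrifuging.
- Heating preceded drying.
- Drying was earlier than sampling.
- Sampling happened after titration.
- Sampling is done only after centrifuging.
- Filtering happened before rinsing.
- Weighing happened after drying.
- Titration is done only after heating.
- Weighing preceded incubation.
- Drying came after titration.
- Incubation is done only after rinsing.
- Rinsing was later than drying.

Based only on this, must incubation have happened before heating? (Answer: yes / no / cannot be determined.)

Tracing the constraints gives heating → drying → rinsing → incubation, so heating must come before incubation.
That means incubation cannot be before heating.

no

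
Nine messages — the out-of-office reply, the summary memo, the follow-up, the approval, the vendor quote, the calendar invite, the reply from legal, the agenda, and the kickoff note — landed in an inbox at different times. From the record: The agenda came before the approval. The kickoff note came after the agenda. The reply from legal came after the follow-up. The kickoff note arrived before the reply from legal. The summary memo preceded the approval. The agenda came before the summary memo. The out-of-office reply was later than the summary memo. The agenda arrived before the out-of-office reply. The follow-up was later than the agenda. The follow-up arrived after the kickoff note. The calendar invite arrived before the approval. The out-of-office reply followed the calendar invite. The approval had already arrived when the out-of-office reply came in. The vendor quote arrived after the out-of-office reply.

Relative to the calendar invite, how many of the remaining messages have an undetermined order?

5

Forced after the calendar invite: the approval, the out-of-office reply, and the vendor quote.
That leaves the agenda, the follow-up, the kickoff note, the reply from legal, and the summary memo with no forced order relative to the calendar invite — 5.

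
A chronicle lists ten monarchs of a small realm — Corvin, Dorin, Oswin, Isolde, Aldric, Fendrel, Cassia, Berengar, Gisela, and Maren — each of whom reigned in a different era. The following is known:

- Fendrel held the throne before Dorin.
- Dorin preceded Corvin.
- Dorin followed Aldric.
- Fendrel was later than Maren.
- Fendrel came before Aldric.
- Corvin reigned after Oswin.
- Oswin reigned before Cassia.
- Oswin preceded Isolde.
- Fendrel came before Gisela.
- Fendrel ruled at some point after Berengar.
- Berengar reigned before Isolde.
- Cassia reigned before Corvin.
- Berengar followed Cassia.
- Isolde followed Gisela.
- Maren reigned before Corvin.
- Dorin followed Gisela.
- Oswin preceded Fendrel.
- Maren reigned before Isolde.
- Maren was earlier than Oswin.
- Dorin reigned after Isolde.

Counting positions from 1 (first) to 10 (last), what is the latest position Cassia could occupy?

Cassia must come before Aldric, Berengar, Corvin, Dorin, Fendrel, Gisela, and Isolde — 7 rulers forced after them.
Everything else can be placed before Cassia in some valid order, so Cassia can sit as late as position 10 − 7 = 3.

3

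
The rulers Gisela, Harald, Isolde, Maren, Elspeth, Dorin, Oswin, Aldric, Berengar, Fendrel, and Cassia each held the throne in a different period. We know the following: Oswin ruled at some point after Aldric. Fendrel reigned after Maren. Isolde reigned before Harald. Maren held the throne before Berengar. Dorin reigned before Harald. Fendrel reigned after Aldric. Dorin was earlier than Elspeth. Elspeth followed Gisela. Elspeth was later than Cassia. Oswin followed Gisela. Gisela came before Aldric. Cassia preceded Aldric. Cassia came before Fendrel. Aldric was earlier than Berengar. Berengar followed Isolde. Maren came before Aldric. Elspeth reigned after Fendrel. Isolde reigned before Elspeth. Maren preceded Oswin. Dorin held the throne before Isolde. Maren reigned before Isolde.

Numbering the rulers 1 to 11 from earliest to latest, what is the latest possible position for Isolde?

8

Isolde must come before Berengar, Elspeth, and Harald — 3 rulers forced after them.
Everything else can be placed before Isolde in some valid order, so Isolde can sit as late as position 11 − 3 = 8.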